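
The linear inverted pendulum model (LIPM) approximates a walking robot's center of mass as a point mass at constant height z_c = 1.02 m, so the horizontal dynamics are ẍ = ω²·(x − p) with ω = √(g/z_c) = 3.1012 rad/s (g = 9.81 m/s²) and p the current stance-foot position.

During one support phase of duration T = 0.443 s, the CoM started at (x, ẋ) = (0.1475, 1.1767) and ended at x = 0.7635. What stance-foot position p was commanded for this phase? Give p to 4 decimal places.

ωT = 3.1012·0.443 = 1.373832; cosh(ωT) = 2.101797, sinh(ωT) = 1.848662
x(T) = p + (x₀−p)·cosh(ωT) + (ẋ₀/ω)·sinh(ωT) ⇒ p·(1 − cosh) = x(T) − x₀·cosh − (ẋ₀/ω)·sinh
numerator   = 0.7635 − (0.1475)·2.101797 − (1.1767/3.1012)·1.848662 = -0.247960
denominator = 1 − 2.101797 = -1.101797
p = -0.247960 / -1.101797 = 0.2251

p = 0.2251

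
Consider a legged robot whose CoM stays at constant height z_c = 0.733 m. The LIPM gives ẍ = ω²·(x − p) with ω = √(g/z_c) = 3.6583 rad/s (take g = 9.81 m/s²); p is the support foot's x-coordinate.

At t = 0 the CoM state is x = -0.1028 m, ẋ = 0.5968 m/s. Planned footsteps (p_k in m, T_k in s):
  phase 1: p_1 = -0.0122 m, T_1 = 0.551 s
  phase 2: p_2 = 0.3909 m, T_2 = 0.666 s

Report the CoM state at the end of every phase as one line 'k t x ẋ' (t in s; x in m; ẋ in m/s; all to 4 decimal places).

1 0.5510 0.2431 1.0577
2 1.2170 1.1798 3.0260

phase 1: p=-0.0122, T=0.551, ωT=2.015723, cosh=3.819689, sinh=3.686465; start (x,ẋ)=(-0.102800, 0.596800) → end (x,ẋ)=(0.243131, 1.057741)
phase 2: p=0.3909, T=0.666, ωT=2.436428, cosh=5.759801, sinh=5.672329; start (x,ẋ)=(0.243131, 1.057741) → end (x,ẋ)=(1.179846, 3.026011)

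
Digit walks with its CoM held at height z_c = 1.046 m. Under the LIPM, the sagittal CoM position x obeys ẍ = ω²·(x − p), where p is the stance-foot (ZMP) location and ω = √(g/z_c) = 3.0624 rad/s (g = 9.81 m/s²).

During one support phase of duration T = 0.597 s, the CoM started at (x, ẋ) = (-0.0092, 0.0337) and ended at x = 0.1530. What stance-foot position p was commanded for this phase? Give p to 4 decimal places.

ωT = 3.0624·0.597 = 1.828253; cosh(ωT) = 3.191849, sinh(ωT) = 3.031155
x(T) = p + (x₀−p)·cosh(ωT) + (ẋ₀/ω)·sinh(ωT) ⇒ p·(1 − cosh) = x(T) − x₀·cosh − (ẋ₀/ω)·sinh
numerator   = 0.1530 − (-0.0092)·3.191849 − (0.0337/3.0624)·3.031155 = 0.149009
denominator = 1 − 3.191849 = -2.191849
p = 0.149009 / -2.191849 = -0.0680

p = -0.0680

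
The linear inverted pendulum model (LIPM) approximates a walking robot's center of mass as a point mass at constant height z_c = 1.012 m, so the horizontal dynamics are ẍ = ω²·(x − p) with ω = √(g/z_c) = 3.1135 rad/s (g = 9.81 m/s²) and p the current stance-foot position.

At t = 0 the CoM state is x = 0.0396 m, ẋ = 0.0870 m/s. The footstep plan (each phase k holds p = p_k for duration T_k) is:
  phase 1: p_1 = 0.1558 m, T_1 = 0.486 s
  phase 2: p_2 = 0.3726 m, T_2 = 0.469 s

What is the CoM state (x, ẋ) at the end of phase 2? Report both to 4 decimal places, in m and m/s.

phase 1: p=0.1558, T=0.486, ωT=1.513161, cosh=2.380638, sinh=2.160425; start (x,ẋ)=(0.039600, 0.087000) → end (x,ẋ)=(-0.060462, -0.574502)
phase 2: p=0.3726, T=0.469, ωT=1.460231, cosh=2.269569, sinh=2.037387; start (x,ẋ)=(-0.060462, -0.574502) → end (x,ẋ)=(-0.986201, -4.050957)

x = -0.9862, ẋ = -4.0510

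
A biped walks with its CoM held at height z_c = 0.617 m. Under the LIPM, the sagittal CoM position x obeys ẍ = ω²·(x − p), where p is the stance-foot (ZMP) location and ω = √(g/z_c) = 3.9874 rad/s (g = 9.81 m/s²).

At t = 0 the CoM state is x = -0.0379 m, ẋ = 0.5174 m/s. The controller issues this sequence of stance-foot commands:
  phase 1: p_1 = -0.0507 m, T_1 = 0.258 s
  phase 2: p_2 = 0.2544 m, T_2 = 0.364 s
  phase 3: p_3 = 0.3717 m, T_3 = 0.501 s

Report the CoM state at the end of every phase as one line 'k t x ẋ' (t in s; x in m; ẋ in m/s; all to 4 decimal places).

1 0.2580 0.1278 0.8785
2 0.6220 0.4138 0.9597
3 1.1230 1.4006 4.2101

phase 1: p=-0.0507, T=0.258, ωT=1.028749, cosh=1.577509, sinh=1.220055; start (x,ẋ)=(-0.037900, 0.517400) → end (x,ẋ)=(0.127805, 0.878473)
phase 2: p=0.2544, T=0.364, ωT=1.451414, cosh=2.251692, sinh=2.017453; start (x,ẋ)=(0.127805, 0.878473) → end (x,ẋ)=(0.413817, 0.959671)
phase 3: p=0.3717, T=0.501, ωT=1.997687, cosh=3.753818, sinh=3.618170; start (x,ẋ)=(0.413817, 0.959671) → end (x,ẋ)=(1.400605, 4.210052)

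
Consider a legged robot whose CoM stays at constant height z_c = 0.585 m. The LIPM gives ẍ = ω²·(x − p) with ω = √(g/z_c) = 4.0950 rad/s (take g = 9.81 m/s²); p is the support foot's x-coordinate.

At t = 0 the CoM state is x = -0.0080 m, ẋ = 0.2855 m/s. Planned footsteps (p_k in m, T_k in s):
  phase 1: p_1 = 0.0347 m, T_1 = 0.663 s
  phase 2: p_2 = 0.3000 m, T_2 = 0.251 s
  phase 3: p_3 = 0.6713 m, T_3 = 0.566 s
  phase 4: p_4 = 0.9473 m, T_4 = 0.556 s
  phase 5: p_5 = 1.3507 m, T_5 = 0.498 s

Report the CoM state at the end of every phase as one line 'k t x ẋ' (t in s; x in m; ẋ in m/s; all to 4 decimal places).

phase 1: p=0.0347, T=0.663, ωT=2.714985, cosh=7.585295, sinh=7.519089; start (x,ẋ)=(-0.008000, 0.285500) → end (x,ẋ)=(0.235033, 0.850840)
phase 2: p=0.3000, T=0.251, ωT=1.027845, cosh=1.576407, sinh=1.218629; start (x,ẋ)=(0.235033, 0.850840) → end (x,ẋ)=(0.450786, 1.017064)
phase 3: p=0.6713, T=0.566, ωT=2.317770, cosh=5.125750, sinh=5.027257; start (x,ẋ)=(0.450786, 1.017064) → end (x,ẋ)=(0.789606, 0.673577)
phase 4: p=0.9473, T=0.556, ωT=2.276820, cosh=4.924125, sinh=4.821515; start (x,ẋ)=(0.789606, 0.673577) → end (x,ẋ)=(0.963877, 0.203259)
phase 5: p=1.3507, T=0.498, ωT=2.039310, cosh=3.907711, sinh=3.777593; start (x,ẋ)=(0.963877, 0.203259) → end (x,ẋ)=(0.026610, -5.189587)

1 0.6630 0.2350 0.8508
2 0.9140 0.4508 1.0171
3 1.4800 0.7896 0.6736
4 2.0360 0.9639 0.2033
5 2.5340 0.0266 -5.1896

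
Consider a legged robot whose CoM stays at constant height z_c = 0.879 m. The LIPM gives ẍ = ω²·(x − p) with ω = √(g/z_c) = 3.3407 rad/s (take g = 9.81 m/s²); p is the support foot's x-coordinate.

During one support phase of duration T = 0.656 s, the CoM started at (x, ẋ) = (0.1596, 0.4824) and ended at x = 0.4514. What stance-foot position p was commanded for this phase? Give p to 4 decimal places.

p = 0.2577

ωT = 3.3407·0.656 = 2.191499; cosh(ωT) = 4.530184, sinh(ωT) = 4.418435
x(T) = p + (x₀−p)·cosh(ωT) + (ẋ₀/ω)·sinh(ωT) ⇒ p·(1 − cosh) = x(T) − x₀·cosh − (ẋ₀/ω)·sinh
numerator   = 0.4514 − (0.1596)·4.530184 − (0.4824/3.3407)·4.418435 = -0.909643
denominator = 1 − 4.530184 = -3.530184
p = -0.909643 / -3.530184 = 0.2577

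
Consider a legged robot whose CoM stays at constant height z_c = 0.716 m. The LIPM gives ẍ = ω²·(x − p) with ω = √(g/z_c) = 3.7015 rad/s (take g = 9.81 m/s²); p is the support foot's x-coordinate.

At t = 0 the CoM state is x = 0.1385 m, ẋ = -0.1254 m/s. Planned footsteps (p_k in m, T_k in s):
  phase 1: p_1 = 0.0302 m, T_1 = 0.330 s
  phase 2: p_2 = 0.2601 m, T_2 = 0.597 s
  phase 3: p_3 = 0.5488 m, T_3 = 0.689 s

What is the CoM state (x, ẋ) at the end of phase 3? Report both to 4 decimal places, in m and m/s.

x = 0.0043, ẋ = -1.9259

phase 1: p=0.0302, T=0.330, ωT=1.221495, cosh=1.843522, sinh=1.548733; start (x,ẋ)=(0.138500, -0.125400) → end (x,ẋ)=(0.177385, 0.389667)
phase 2: p=0.2601, T=0.597, ωT=2.209795, cosh=4.611788, sinh=4.502065; start (x,ẋ)=(0.177385, 0.389667) → end (x,ẋ)=(0.352581, 0.418669)
phase 3: p=0.5488, T=0.689, ωT=2.550333, cosh=6.444716, sinh=6.366660; start (x,ẋ)=(0.352581, 0.418669) → end (x,ẋ)=(0.004347, -1.925923)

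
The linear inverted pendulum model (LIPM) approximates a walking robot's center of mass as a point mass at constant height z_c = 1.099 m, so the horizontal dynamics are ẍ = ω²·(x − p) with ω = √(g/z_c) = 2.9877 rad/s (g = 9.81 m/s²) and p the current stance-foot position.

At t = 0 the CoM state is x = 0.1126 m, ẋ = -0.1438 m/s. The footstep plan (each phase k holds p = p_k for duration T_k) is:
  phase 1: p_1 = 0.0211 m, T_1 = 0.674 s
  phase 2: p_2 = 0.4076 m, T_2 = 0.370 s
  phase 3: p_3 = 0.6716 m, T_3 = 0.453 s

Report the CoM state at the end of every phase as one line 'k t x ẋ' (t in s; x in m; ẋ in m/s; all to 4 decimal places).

1 0.6740 0.1929 0.4575
2 1.0440 0.2536 -0.0961
3 1.4970 -0.2494 -2.4538

phase 1: p=0.0211, T=0.674, ωT=2.013710, cosh=3.812274, sinh=3.678782; start (x,ẋ)=(0.112600, -0.143800) → end (x,ẋ)=(0.192861, 0.457480)
phase 2: p=0.4076, T=0.370, ωT=1.105449, cosh=1.675821, sinh=1.344759; start (x,ẋ)=(0.192861, 0.457480) → end (x,ẋ)=(0.253647, -0.096110)
phase 3: p=0.6716, T=0.453, ωT=1.353428, cosh=2.064512, sinh=1.806159; start (x,ẋ)=(0.253647, -0.096110) → end (x,ẋ)=(-0.249371, -2.453806)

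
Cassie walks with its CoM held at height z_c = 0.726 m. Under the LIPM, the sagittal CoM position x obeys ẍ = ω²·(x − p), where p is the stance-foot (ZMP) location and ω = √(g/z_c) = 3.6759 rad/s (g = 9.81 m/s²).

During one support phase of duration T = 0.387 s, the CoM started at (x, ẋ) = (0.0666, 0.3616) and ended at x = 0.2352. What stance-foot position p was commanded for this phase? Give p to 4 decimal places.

ωT = 3.6759·0.387 = 1.422573; cosh(ωT) = 2.194437, sinh(ωT) = 1.953344
x(T) = p + (x₀−p)·cosh(ωT) + (ẋ₀/ω)·sinh(ωT) ⇒ p·(1 − cosh) = x(T) − x₀·cosh − (ẋ₀/ω)·sinh
numerator   = 0.2352 − (0.0666)·2.194437 − (0.3616/3.6759)·1.953344 = -0.103101
denominator = 1 − 2.194437 = -1.194437
p = -0.103101 / -1.194437 = 0.0863

p = 0.0863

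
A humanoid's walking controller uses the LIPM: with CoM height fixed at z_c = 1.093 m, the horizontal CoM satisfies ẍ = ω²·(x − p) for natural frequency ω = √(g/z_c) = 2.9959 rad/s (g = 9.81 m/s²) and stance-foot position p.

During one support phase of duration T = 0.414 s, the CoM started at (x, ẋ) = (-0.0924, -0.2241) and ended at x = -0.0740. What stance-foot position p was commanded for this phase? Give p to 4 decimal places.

ωT = 2.9959·0.414 = 1.240303; cosh(ωT) = 1.872978, sinh(ωT) = 1.583681
x(T) = p + (x₀−p)·cosh(ωT) + (ẋ₀/ω)·sinh(ωT) ⇒ p·(1 − cosh) = x(T) − x₀·cosh − (ẋ₀/ω)·sinh
numerator   = -0.0740 − (-0.0924)·1.872978 − (-0.2241/2.9959)·1.583681 = 0.217526
denominator = 1 − 1.872978 = -0.872978
p = 0.217526 / -0.872978 = -0.2492

p = -0.2492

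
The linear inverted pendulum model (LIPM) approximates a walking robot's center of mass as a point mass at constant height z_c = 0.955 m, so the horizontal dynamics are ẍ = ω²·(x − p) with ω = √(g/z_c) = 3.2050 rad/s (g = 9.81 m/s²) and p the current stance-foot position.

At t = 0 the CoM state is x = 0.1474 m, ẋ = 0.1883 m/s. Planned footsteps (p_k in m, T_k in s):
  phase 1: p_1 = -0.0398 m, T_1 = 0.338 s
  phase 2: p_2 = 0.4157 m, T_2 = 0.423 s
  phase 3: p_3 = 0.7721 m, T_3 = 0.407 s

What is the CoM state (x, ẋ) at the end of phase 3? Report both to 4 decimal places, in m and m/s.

phase 1: p=-0.0398, T=0.338, ωT=1.083290, cosh=1.646432, sinh=1.307952; start (x,ẋ)=(0.147400, 0.188300) → end (x,ẋ)=(0.345257, 1.094763)
phase 2: p=0.4157, T=0.423, ωT=1.355715, cosh=2.068648, sinh=1.810885; start (x,ẋ)=(0.345257, 1.094763) → end (x,ẋ)=(0.888539, 1.855834)
phase 3: p=0.7721, T=0.407, ωT=1.304435, cosh=1.978466, sinh=1.707140; start (x,ẋ)=(0.888539, 1.855834) → end (x,ẋ)=(1.990980, 4.308789)

x = 1.9910, ẋ = 4.3088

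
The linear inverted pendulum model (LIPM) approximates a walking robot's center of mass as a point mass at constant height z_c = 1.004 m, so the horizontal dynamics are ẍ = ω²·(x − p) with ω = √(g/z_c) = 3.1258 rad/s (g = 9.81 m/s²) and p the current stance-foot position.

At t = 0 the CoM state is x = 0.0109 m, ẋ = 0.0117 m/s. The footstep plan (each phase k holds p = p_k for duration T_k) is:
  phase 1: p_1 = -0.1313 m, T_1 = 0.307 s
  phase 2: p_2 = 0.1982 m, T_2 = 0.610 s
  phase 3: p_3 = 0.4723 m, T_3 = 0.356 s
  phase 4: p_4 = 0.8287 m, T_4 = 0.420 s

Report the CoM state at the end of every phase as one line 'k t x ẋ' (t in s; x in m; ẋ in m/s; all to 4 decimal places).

phase 1: p=-0.1313, T=0.307, ωT=0.959621, cosh=1.496872, sinh=1.113834; start (x,ẋ)=(0.010900, 0.011700) → end (x,ẋ)=(0.085724, 0.512600)
phase 2: p=0.1982, T=0.610, ωT=1.906738, cosh=3.439830, sinh=3.291266; start (x,ẋ)=(0.085724, 0.512600) → end (x,ẋ)=(0.351038, 0.606125)
phase 3: p=0.4723, T=0.356, ωT=1.112785, cosh=1.685731, sinh=1.357089; start (x,ẋ)=(0.351038, 0.606125) → end (x,ẋ)=(0.531038, 0.507370)
phase 4: p=0.8287, T=0.420, ωT=1.312836, cosh=1.992878, sinh=1.723822; start (x,ẋ)=(0.531038, 0.507370) → end (x,ẋ)=(0.515301, -0.592773)

1 0.3070 0.0857 0.5126
2 0.9170 0.3510 0.6061
3 1.2730 0.5310 0.5074
4 1.6930 0.5153 -0.5928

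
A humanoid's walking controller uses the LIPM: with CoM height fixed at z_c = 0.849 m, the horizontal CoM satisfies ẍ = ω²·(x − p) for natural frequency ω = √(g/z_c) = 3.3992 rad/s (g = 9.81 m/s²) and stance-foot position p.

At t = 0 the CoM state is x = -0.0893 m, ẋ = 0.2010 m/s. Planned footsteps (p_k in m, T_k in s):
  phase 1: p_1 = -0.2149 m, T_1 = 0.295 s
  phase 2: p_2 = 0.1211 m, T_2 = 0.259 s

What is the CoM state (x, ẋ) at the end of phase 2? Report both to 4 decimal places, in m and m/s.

x = 0.2585, ẋ = 0.9064

phase 1: p=-0.2149, T=0.295, ωT=1.002764, cosh=1.546335, sinh=1.179471; start (x,ẋ)=(-0.089300, 0.201000) → end (x,ẋ)=(0.049064, 0.814376)
phase 2: p=0.1211, T=0.259, ωT=0.880393, cosh=1.413233, sinh=0.998613; start (x,ẋ)=(0.049064, 0.814376) → end (x,ẋ)=(0.258542, 0.906377)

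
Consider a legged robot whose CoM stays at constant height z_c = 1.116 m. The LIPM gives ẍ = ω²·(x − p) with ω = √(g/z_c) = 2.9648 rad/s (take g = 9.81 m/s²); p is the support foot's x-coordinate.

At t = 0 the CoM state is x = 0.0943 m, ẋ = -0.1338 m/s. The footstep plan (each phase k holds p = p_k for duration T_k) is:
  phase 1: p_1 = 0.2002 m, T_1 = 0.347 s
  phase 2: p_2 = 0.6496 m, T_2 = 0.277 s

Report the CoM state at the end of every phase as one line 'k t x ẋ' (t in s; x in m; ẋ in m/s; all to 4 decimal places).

1 0.3470 -0.0219 -0.5942
2 0.6240 -0.4451 -2.6312

phase 1: p=0.2002, T=0.347, ωT=1.028786, cosh=1.577554, sinh=1.220113; start (x,ẋ)=(0.094300, -0.133800) → end (x,ẋ)=(-0.021926, -0.594158)
phase 2: p=0.6496, T=0.277, ωT=0.821250, cosh=1.356610, sinh=0.916729; start (x,ẋ)=(-0.021926, -0.594158) → end (x,ẋ)=(-0.445115, -2.631193)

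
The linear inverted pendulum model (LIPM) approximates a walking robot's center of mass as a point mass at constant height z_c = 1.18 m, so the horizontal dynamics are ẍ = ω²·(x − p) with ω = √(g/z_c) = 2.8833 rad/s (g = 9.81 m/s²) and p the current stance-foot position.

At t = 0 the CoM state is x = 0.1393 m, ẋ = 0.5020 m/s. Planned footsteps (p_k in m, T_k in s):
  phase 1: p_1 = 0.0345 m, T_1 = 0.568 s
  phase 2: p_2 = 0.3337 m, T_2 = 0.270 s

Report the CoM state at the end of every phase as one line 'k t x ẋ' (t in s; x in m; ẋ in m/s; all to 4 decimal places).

1 0.5680 0.7450 2.0875
2 0.8380 1.4984 3.7721

phase 1: p=0.0345, T=0.568, ωT=1.637714, cosh=2.668912, sinh=2.474488; start (x,ẋ)=(0.139300, 0.502000) → end (x,ẋ)=(0.745025, 2.087510)
phase 2: p=0.3337, T=0.270, ωT=0.778491, cosh=1.318641, sinh=0.859542; start (x,ẋ)=(0.745025, 2.087510) → end (x,ẋ)=(1.498399, 3.772070)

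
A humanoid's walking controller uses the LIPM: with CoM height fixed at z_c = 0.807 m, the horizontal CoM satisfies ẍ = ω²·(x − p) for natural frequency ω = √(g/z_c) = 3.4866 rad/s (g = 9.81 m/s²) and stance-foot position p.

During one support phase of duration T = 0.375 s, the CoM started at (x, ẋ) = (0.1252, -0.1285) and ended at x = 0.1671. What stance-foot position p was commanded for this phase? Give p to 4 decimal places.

ωT = 3.4866·0.375 = 1.307475; cosh(ωT) = 1.983665, sinh(ωT) = 1.713163
x(T) = p + (x₀−p)·cosh(ωT) + (ẋ₀/ω)·sinh(ωT) ⇒ p·(1 − cosh) = x(T) − x₀·cosh − (ẋ₀/ω)·sinh
numerator   = 0.1671 − (0.1252)·1.983665 − (-0.1285/3.4866)·1.713163 = -0.018116
denominator = 1 − 1.983665 = -0.983665
p = -0.018116 / -0.983665 = 0.0184

p = 0.0184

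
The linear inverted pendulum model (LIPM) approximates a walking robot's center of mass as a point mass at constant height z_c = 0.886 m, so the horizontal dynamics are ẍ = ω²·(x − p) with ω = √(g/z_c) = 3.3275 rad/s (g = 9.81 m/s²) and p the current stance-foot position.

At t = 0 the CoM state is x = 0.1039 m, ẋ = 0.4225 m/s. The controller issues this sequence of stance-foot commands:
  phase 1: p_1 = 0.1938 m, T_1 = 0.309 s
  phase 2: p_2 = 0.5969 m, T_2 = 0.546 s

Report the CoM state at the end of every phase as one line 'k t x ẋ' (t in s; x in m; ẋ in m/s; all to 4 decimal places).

phase 1: p=0.1938, T=0.309, ωT=1.028198, cosh=1.576836, sinh=1.219185; start (x,ẋ)=(0.103900, 0.422500) → end (x,ẋ)=(0.206845, 0.301504)
phase 2: p=0.5969, T=0.546, ωT=1.816815, cosh=3.157387, sinh=2.994845; start (x,ẋ)=(0.206845, 0.301504) → end (x,ẋ)=(-0.363293, -2.935069)

1 0.3090 0.2068 0.3015
2 0.8550 -0.3633 -2.9351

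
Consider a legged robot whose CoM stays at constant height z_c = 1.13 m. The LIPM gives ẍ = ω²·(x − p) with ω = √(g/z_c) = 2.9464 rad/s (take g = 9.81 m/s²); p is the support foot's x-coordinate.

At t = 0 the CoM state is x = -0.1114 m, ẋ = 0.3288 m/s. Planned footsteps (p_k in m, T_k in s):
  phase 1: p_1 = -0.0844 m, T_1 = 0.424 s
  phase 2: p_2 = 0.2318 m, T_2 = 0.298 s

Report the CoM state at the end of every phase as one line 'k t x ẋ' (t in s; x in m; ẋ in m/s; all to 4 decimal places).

phase 1: p=-0.0844, T=0.424, ωT=1.249274, cosh=1.887261, sinh=1.600548; start (x,ẋ)=(-0.111400, 0.328800) → end (x,ẋ)=(0.043255, 0.493203)
phase 2: p=0.2318, T=0.298, ωT=0.878027, cosh=1.410875, sinh=0.995273; start (x,ẋ)=(0.043255, 0.493203) → end (x,ẋ)=(0.132387, 0.142946)

1 0.4240 0.0433 0.4932
2 0.7220 0.1324 0.1429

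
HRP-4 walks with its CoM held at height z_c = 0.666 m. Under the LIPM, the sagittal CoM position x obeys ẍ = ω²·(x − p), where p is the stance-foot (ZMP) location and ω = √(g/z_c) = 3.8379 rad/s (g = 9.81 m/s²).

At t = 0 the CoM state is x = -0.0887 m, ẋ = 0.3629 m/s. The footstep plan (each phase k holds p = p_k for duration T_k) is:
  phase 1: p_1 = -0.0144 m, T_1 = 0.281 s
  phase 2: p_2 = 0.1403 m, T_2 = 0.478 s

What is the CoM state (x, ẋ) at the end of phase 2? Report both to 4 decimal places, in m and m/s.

x = -0.1745, ẋ = -1.0783

phase 1: p=-0.0144, T=0.281, ωT=1.078450, cosh=1.640120, sinh=1.299998; start (x,ẋ)=(-0.088700, 0.362900) → end (x,ẋ)=(-0.013337, 0.224497)
phase 2: p=0.1403, T=0.478, ωT=1.834516, cosh=3.210897, sinh=3.051207; start (x,ẋ)=(-0.013337, 0.224497) → end (x,ẋ)=(-0.174533, -1.078287)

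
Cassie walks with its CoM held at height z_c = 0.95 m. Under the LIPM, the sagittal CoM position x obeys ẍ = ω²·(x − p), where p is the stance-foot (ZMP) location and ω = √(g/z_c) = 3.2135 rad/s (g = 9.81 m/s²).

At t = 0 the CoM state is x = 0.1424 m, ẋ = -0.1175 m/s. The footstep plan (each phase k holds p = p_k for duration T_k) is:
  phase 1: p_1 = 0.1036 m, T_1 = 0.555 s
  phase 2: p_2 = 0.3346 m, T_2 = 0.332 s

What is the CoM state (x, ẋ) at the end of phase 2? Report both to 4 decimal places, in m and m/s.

x = -0.0193, ẋ = -0.8959

phase 1: p=0.1036, T=0.555, ωT=1.783493, cosh=3.059326, sinh=2.891276; start (x,ẋ)=(0.142400, -0.117500) → end (x,ẋ)=(0.116584, 0.001024)
phase 2: p=0.3346, T=0.332, ωT=1.066882, cosh=1.625192, sinh=1.281112; start (x,ẋ)=(0.116584, 0.001024) → end (x,ẋ)=(-0.019310, -0.895876)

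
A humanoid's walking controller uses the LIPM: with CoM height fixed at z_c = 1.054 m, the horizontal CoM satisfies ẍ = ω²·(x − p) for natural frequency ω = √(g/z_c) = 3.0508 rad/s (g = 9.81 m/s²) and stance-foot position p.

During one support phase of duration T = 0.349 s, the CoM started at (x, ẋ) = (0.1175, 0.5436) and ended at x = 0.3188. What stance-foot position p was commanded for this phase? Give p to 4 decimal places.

ωT = 3.0508·0.349 = 1.064729; cosh(ωT) = 1.622437, sinh(ωT) = 1.277616
x(T) = p + (x₀−p)·cosh(ωT) + (ẋ₀/ω)·sinh(ωT) ⇒ p·(1 − cosh) = x(T) − x₀·cosh − (ẋ₀/ω)·sinh
numerator   = 0.3188 − (0.1175)·1.622437 − (0.5436/3.0508)·1.277616 = -0.099486
denominator = 1 − 1.622437 = -0.622437
p = -0.099486 / -0.622437 = 0.1598

p = 0.1598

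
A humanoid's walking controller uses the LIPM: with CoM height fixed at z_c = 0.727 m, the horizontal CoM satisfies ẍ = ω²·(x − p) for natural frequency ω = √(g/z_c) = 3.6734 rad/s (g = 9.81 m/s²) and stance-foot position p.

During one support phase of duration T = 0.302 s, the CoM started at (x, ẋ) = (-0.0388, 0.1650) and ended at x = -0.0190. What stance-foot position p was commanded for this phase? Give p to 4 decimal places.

ωT = 3.6734·0.302 = 1.109367; cosh(ωT) = 1.681103, sinh(ωT) = 1.351335
x(T) = p + (x₀−p)·cosh(ωT) + (ẋ₀/ω)·sinh(ωT) ⇒ p·(1 − cosh) = x(T) − x₀·cosh − (ẋ₀/ω)·sinh
numerator   = -0.0190 − (-0.0388)·1.681103 − (0.1650/3.6734)·1.351335 = -0.014472
denominator = 1 − 1.681103 = -0.681103
p = -0.014472 / -0.681103 = 0.0212

p = 0.0212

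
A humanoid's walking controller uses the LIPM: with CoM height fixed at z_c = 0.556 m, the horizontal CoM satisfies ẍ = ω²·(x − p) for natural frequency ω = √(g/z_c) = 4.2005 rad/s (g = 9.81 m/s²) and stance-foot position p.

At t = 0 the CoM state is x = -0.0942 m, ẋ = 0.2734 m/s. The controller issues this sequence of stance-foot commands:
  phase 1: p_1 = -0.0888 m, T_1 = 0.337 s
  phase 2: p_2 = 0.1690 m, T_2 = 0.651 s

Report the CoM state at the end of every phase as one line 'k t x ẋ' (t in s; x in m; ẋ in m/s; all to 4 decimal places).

phase 1: p=-0.0888, T=0.337, ωT=1.415569, cosh=2.180807, sinh=1.938020; start (x,ẋ)=(-0.094200, 0.273400) → end (x,ẋ)=(0.025564, 0.552273)
phase 2: p=0.1690, T=0.651, ωT=2.734526, cosh=7.733679, sinh=7.668754; start (x,ẋ)=(0.025564, 0.552273) → end (x,ẋ)=(0.067988, -0.349327)

1 0.3370 0.0256 0.5523
2 0.9880 0.0680 -0.3493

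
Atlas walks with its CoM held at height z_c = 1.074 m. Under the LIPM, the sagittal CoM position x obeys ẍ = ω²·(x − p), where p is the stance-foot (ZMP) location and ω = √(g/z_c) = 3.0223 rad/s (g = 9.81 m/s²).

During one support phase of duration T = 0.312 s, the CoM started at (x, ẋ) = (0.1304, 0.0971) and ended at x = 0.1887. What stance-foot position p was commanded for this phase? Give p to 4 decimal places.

ωT = 3.0223·0.312 = 0.942958; cosh(ωT) = 1.478519, sinh(ωT) = 1.089045
x(T) = p + (x₀−p)·cosh(ωT) + (ẋ₀/ω)·sinh(ωT) ⇒ p·(1 − cosh) = x(T) − x₀·cosh − (ẋ₀/ω)·sinh
numerator   = 0.1887 − (0.1304)·1.478519 − (0.0971/3.0223)·1.089045 = -0.039088
denominator = 1 − 1.478519 = -0.478519
p = -0.039088 / -0.478519 = 0.0817

p = 0.0817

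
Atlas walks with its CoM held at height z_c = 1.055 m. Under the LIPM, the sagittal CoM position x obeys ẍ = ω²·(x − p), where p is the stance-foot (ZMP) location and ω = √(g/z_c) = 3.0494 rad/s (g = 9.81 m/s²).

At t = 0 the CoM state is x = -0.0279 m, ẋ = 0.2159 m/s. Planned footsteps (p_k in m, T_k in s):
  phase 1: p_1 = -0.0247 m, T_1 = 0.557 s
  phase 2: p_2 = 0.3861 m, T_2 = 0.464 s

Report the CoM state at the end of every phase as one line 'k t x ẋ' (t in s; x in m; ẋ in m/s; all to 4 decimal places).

phase 1: p=-0.0247, T=0.557, ωT=1.698516, cosh=2.824392, sinh=2.641437; start (x,ẋ)=(-0.027900, 0.215900) → end (x,ẋ)=(0.153278, 0.584011)
phase 2: p=0.3861, T=0.464, ωT=1.414922, cosh=2.179554, sinh=1.936610; start (x,ẋ)=(0.153278, 0.584011) → end (x,ẋ)=(0.249544, -0.102047)

1 0.5570 0.1533 0.5840
2 1.0210 0.2495 -0.1020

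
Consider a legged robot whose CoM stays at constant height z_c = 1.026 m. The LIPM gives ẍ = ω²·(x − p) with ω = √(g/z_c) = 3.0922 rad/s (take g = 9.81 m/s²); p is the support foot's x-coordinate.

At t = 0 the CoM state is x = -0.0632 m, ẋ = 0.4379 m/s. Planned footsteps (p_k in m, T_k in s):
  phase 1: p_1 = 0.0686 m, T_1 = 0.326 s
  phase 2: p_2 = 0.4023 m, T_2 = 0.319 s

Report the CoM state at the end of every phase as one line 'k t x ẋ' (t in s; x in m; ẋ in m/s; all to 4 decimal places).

1 0.3260 0.0322 0.1958
2 0.6450 -0.0899 -1.0221

phase 1: p=0.0686, T=0.326, ωT=1.008057, cosh=1.552600, sinh=1.187672; start (x,ẋ)=(-0.063200, 0.437900) → end (x,ẋ)=(0.032159, 0.195845)
phase 2: p=0.4023, T=0.319, ωT=0.986412, cosh=1.527254, sinh=1.154341; start (x,ẋ)=(0.032159, 0.195845) → end (x,ẋ)=(-0.089889, -1.022097)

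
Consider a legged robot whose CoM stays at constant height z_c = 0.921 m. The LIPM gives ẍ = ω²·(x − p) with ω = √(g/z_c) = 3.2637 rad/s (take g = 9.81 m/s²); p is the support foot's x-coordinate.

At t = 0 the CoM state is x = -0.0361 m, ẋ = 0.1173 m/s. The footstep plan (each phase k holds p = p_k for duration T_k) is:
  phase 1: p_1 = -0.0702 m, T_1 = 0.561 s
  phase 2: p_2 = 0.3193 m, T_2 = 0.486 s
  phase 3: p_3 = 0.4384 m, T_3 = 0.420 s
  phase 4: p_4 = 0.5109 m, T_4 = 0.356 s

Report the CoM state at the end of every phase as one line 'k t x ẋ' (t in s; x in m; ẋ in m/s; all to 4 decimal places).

phase 1: p=-0.0702, T=0.561, ωT=1.830936, cosh=3.199993, sinh=3.039729; start (x,ẋ)=(-0.036100, 0.117300) → end (x,ẋ)=(0.148170, 0.713657)
phase 2: p=0.3193, T=0.486, ωT=1.586158, cosh=2.544828, sinh=2.340118; start (x,ẋ)=(0.148170, 0.713657) → end (x,ẋ)=(0.395506, 0.509140)
phase 3: p=0.4384, T=0.420, ωT=1.370754, cosh=2.096117, sinh=1.842202; start (x,ẋ)=(0.395506, 0.509140) → end (x,ẋ)=(0.635874, 0.809321)
phase 4: p=0.5109, T=0.356, ωT=1.161877, cosh=1.754413, sinh=1.441514; start (x,ẋ)=(0.635874, 0.809321) → end (x,ẋ)=(1.087618, 2.007844)

1 0.5610 0.1482 0.7137
2 1.0470 0.3955 0.5091
3 1.4670 0.6359 0.8093
4 1.8230 1.0876 2.0078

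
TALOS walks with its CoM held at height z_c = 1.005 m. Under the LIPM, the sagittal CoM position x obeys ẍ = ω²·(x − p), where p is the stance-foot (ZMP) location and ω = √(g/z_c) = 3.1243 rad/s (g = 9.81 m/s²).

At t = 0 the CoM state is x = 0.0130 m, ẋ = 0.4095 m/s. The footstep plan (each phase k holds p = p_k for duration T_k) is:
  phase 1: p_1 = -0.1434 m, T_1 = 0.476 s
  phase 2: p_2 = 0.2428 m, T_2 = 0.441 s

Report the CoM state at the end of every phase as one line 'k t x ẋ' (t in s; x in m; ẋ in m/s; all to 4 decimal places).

1 0.4760 0.4954 1.9780
2 0.9170 1.9513 5.6376

phase 1: p=-0.1434, T=0.476, ωT=1.487167, cosh=2.325277, sinh=2.099265; start (x,ẋ)=(0.013000, 0.409500) → end (x,ẋ)=(0.495423, 1.977987)
phase 2: p=0.2428, T=0.441, ωT=1.377816, cosh=2.109180, sinh=1.857051; start (x,ẋ)=(0.495423, 1.977987) → end (x,ẋ)=(1.951321, 5.637643)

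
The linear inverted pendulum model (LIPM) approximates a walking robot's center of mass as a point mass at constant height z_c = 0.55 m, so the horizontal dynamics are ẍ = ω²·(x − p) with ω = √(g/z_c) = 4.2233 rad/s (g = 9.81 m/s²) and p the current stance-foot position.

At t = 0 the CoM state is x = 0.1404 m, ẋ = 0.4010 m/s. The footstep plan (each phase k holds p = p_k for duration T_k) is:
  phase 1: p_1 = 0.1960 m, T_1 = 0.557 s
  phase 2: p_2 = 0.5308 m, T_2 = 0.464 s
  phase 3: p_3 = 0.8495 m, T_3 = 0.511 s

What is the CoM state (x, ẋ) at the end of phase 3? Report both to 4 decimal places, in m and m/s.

phase 1: p=0.1960, T=0.557, ωT=2.352378, cosh=5.302839, sinh=5.207696; start (x,ẋ)=(0.140400, 0.401000) → end (x,ẋ)=(0.395630, 0.903591)
phase 2: p=0.5308, T=0.464, ωT=1.959611, cosh=3.618740, sinh=3.477827; start (x,ẋ)=(0.395630, 0.903591) → end (x,ẋ)=(0.785749, 1.284496)
phase 3: p=0.8495, T=0.511, ωT=2.158106, cosh=4.385138, sinh=4.269594; start (x,ẋ)=(0.785749, 1.284496) → end (x,ẋ)=(1.868520, 4.483150)

x = 1.8685, ẋ = 4.4831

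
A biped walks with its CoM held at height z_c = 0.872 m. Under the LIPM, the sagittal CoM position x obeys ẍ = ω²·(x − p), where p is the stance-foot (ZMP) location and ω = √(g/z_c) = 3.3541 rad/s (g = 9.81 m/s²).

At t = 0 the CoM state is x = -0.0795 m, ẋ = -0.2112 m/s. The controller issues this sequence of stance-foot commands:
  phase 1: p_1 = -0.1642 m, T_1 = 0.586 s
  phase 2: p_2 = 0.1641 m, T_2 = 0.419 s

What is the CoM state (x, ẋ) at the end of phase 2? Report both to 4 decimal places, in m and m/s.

x = -0.2266, ẋ = -1.0575

phase 1: p=-0.1642, T=0.586, ωT=1.965503, cosh=3.639292, sinh=3.499207; start (x,ẋ)=(-0.079500, -0.211200) → end (x,ẋ)=(-0.076289, 0.225479)
phase 2: p=0.1641, T=0.419, ωT=1.405368, cosh=2.161152, sinh=1.915875; start (x,ẋ)=(-0.076289, 0.225479) → end (x,ẋ)=(-0.226623, -1.057454)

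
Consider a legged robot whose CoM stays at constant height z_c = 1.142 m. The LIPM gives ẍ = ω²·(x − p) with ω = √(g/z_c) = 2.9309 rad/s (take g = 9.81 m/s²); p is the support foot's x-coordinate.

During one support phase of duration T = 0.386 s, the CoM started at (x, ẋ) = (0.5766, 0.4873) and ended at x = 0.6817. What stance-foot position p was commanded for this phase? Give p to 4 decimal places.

ωT = 2.9309·0.386 = 1.131327; cosh(ωT) = 1.711187, sinh(ωT) = 1.388582
x(T) = p + (x₀−p)·cosh(ωT) + (ẋ₀/ω)·sinh(ωT) ⇒ p·(1 − cosh) = x(T) − x₀·cosh − (ẋ₀/ω)·sinh
numerator   = 0.6817 − (0.5766)·1.711187 − (0.4873/2.9309)·1.388582 = -0.535840
denominator = 1 − 1.711187 = -0.711187
p = -0.535840 / -0.711187 = 0.7534

p = 0.7534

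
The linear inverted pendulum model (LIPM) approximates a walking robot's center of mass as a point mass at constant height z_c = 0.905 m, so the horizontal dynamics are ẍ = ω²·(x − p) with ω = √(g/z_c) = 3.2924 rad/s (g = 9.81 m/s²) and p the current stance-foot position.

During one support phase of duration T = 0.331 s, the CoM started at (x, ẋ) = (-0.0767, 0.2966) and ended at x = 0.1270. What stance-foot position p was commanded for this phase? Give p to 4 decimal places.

ωT = 3.2924·0.331 = 1.089784; cosh(ωT) = 1.654961, sinh(ωT) = 1.318672
x(T) = p + (x₀−p)·cosh(ωT) + (ẋ₀/ω)·sinh(ωT) ⇒ p·(1 − cosh) = x(T) − x₀·cosh − (ẋ₀/ω)·sinh
numerator   = 0.1270 − (-0.0767)·1.654961 − (0.2966/3.2924)·1.318672 = 0.135141
denominator = 1 − 1.654961 = -0.654961
p = 0.135141 / -0.654961 = -0.2063

p = -0.2063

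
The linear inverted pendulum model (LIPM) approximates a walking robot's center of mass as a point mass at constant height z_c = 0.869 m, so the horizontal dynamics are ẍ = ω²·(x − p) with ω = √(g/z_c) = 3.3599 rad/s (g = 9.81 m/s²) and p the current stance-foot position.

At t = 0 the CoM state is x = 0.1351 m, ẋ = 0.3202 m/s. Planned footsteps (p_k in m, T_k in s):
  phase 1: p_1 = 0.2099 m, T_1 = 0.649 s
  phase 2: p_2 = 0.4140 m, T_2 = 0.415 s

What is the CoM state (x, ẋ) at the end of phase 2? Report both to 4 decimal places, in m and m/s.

phase 1: p=0.2099, T=0.649, ωT=2.180575, cosh=4.482186, sinh=4.369209; start (x,ẋ)=(0.135100, 0.320200) → end (x,ẋ)=(0.291020, 0.337124)
phase 2: p=0.4140, T=0.415, ωT=1.394359, cosh=2.140190, sinh=1.892197; start (x,ẋ)=(0.291020, 0.337124) → end (x,ẋ)=(0.340658, -0.060347)

x = 0.3407, ẋ = -0.0603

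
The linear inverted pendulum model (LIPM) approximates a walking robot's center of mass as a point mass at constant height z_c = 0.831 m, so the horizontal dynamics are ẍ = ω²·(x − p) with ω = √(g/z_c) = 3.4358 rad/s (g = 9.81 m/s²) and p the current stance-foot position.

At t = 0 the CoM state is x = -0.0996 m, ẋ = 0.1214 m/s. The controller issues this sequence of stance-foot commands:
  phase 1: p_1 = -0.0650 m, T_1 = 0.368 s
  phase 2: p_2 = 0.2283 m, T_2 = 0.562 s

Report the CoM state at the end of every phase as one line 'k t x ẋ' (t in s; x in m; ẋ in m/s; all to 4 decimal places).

1 0.3680 -0.0736 0.0384
2 0.9300 -0.7967 -3.3658

phase 1: p=-0.0650, T=0.368, ωT=1.264374, cosh=1.911646, sinh=1.629230; start (x,ẋ)=(-0.099600, 0.121400) → end (x,ẋ)=(-0.073576, 0.038393)
phase 2: p=0.2283, T=0.562, ωT=1.930920, cosh=3.520432, sinh=3.375417; start (x,ẋ)=(-0.073576, 0.038393) → end (x,ẋ)=(-0.796716, -3.365773)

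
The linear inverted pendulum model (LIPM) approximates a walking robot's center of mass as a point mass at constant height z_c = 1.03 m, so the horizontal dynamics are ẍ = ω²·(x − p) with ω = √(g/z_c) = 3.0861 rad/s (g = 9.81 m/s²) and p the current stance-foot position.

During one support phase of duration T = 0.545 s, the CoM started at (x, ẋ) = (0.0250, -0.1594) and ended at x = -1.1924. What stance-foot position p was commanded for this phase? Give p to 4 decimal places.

ωT = 3.0861·0.545 = 1.681925; cosh(ωT) = 2.780954, sinh(ωT) = 2.594938
x(T) = p + (x₀−p)·cosh(ωT) + (ẋ₀/ω)·sinh(ωT) ⇒ p·(1 − cosh) = x(T) − x₀·cosh − (ẋ₀/ω)·sinh
numerator   = -1.1924 − (0.0250)·2.780954 − (-0.1594/3.0861)·2.594938 = -1.127893
denominator = 1 − 2.780954 = -1.780954
p = -1.127893 / -1.780954 = 0.6333

p = 0.6333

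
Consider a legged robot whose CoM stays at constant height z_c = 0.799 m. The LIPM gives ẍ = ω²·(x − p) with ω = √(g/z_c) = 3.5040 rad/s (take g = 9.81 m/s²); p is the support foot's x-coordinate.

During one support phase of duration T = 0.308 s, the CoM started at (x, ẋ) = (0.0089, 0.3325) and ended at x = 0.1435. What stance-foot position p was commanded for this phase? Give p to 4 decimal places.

ωT = 3.5040·0.308 = 1.079232; cosh(ωT) = 1.641138, sinh(ωT) = 1.301281
x(T) = p + (x₀−p)·cosh(ωT) + (ẋ₀/ω)·sinh(ωT) ⇒ p·(1 − cosh) = x(T) − x₀·cosh − (ẋ₀/ω)·sinh
numerator   = 0.1435 − (0.0089)·1.641138 − (0.3325/3.5040)·1.301281 = 0.005413
denominator = 1 − 1.641138 = -0.641138
p = 0.005413 / -0.641138 = -0.0084

p = -0.0084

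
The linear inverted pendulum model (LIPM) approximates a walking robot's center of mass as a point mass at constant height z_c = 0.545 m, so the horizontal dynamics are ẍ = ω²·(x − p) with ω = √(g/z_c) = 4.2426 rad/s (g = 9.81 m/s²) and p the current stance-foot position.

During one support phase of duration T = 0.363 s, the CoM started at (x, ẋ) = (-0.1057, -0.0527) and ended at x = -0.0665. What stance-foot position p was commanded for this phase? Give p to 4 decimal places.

p = -0.1521

ωT = 4.2426·0.363 = 1.540064; cosh(ωT) = 2.439628, sinh(ωT) = 2.225260
x(T) = p + (x₀−p)·cosh(ωT) + (ẋ₀/ω)·sinh(ωT) ⇒ p·(1 − cosh) = x(T) − x₀·cosh − (ẋ₀/ω)·sinh
numerator   = -0.0665 − (-0.1057)·2.439628 − (-0.0527/4.2426)·2.225260 = 0.219010
denominator = 1 − 2.439628 = -1.439628
p = 0.219010 / -1.439628 = -0.1521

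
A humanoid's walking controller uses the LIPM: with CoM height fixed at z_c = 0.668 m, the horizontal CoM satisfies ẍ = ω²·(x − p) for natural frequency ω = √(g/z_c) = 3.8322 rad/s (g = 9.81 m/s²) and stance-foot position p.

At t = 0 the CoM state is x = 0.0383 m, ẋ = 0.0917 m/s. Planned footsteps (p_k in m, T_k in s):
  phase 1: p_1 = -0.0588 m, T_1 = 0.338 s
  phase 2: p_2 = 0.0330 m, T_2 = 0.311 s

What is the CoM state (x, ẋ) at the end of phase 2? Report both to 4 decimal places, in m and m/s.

x = 0.5987, ẋ = 2.2515

phase 1: p=-0.0588, T=0.338, ωT=1.295284, cosh=1.962926, sinh=1.689106; start (x,ẋ)=(0.038300, 0.091700) → end (x,ẋ)=(0.172218, 0.808528)
phase 2: p=0.0330, T=0.311, ωT=1.191814, cosh=1.798360, sinh=1.494690; start (x,ẋ)=(0.172218, 0.808528) → end (x,ẋ)=(0.598718, 2.251460)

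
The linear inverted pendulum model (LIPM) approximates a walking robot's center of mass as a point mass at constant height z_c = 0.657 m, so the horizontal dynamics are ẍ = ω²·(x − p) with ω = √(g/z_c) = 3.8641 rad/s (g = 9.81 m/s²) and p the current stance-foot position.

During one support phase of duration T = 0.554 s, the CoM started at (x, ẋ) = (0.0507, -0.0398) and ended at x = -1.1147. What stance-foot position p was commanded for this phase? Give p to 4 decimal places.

p = 0.3896

ωT = 3.8641·0.554 = 2.140711; cosh(ωT) = 4.311529, sinh(ωT) = 4.193958
x(T) = p + (x₀−p)·cosh(ωT) + (ẋ₀/ω)·sinh(ωT) ⇒ p·(1 − cosh) = x(T) − x₀·cosh − (ẋ₀/ω)·sinh
numerator   = -1.1147 − (0.0507)·4.311529 − (-0.0398/3.8641)·4.193958 = -1.290097
denominator = 1 − 4.311529 = -3.311529
p = -1.290097 / -3.311529 = 0.3896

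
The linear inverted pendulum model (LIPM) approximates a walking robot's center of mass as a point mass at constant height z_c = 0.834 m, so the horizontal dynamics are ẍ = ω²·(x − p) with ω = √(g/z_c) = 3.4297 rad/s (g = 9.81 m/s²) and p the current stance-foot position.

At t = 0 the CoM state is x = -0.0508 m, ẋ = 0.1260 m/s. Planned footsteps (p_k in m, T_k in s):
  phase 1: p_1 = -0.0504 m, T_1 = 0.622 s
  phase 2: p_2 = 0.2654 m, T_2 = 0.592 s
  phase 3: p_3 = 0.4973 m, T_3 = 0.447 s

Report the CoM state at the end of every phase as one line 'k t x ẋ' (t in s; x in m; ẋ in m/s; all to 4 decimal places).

phase 1: p=-0.0504, T=0.622, ωT=2.133273, cosh=4.280453, sinh=4.162004; start (x,ẋ)=(-0.050800, 0.126000) → end (x,ẋ)=(0.100791, 0.533627)
phase 2: p=0.2654, T=0.592, ωT=2.030382, cosh=3.874142, sinh=3.742857; start (x,ẋ)=(0.100791, 0.533627) → end (x,ẋ)=(0.210033, -0.045715)
phase 3: p=0.4973, T=0.447, ωT=1.533076, cosh=2.424137, sinh=2.208267; start (x,ẋ)=(0.210033, -0.045715) → end (x,ẋ)=(-0.228509, -2.286490)

1 0.6220 0.1008 0.5336
2 1.2140 0.2100 -0.0457
3 1.6610 -0.2285 -2.2865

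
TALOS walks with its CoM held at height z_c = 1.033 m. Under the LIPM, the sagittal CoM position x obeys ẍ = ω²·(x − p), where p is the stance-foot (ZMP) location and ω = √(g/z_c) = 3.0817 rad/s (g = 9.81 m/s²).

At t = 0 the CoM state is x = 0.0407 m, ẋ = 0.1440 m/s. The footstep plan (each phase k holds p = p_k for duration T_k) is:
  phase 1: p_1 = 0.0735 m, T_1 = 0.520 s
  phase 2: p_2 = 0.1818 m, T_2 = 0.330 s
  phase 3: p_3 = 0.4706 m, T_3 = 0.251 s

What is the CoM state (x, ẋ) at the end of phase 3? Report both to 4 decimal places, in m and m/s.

x = -0.0366, ẋ = -1.0886

phase 1: p=0.0735, T=0.520, ωT=1.602484, cosh=2.583373, sinh=2.381978; start (x,ẋ)=(0.040700, 0.144000) → end (x,ẋ)=(0.100069, 0.131236)
phase 2: p=0.1818, T=0.330, ωT=1.016961, cosh=1.563236, sinh=1.201544; start (x,ẋ)=(0.100069, 0.131236) → end (x,ẋ)=(0.105204, -0.097480)
phase 3: p=0.4706, T=0.251, ωT=0.773507, cosh=1.314373, sinh=0.852980; start (x,ẋ)=(0.105204, -0.097480) → end (x,ẋ)=(-0.036648, -1.088617)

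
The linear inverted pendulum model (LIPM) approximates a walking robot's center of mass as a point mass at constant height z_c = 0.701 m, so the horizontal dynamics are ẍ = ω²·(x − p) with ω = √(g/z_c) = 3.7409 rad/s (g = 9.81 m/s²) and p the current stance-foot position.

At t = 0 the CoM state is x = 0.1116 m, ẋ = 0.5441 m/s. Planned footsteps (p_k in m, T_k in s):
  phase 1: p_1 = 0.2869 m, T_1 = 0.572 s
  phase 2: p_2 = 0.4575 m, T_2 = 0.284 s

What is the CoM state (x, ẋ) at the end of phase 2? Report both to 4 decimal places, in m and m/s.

phase 1: p=0.2869, T=0.572, ωT=2.139795, cosh=4.307686, sinh=4.190007; start (x,ẋ)=(0.111600, 0.544100) → end (x,ẋ)=(0.141184, -0.403910)
phase 2: p=0.4575, T=0.284, ωT=1.062416, cosh=1.619486, sinh=1.273866; start (x,ẋ)=(0.141184, -0.403910) → end (x,ẋ)=(-0.192311, -2.161502)

x = -0.1923, ẋ = -2.1615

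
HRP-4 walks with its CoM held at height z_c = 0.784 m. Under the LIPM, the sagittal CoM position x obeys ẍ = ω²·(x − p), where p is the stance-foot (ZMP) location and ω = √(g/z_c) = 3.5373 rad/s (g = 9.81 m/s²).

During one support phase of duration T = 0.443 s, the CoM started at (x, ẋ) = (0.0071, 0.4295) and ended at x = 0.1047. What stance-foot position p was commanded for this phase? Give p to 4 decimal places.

p = 0.1275

ωT = 3.5373·0.443 = 1.567024; cosh(ωT) = 2.500515, sinh(ωT) = 2.291850
x(T) = p + (x₀−p)·cosh(ωT) + (ẋ₀/ω)·sinh(ωT) ⇒ p·(1 − cosh) = x(T) − x₀·cosh − (ẋ₀/ω)·sinh
numerator   = 0.1047 − (0.0071)·2.500515 − (0.4295/3.5373)·2.291850 = -0.191331
denominator = 1 − 2.500515 = -1.500515
p = -0.191331 / -1.500515 = 0.1275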